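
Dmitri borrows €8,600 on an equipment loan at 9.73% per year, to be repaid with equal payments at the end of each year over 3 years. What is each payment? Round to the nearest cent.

€3,441.76

Annuity-PV factor = 2.498721; PMT = 8600 / 2.498721 = 3,441.7613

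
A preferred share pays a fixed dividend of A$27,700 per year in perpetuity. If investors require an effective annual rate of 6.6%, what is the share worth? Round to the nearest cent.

A$419,696.97

PV = PMT / i = 27700 / 0.066 = 419,696.9697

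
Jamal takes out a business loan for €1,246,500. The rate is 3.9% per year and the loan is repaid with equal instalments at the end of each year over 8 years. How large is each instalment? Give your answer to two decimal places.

PMT = 1.2465e+06 / ( [1 − (1+0.039)^(−8)] / 0.039 ) = 1.2465e+06 / 6.760633 = 184,376.2154

€184,376.22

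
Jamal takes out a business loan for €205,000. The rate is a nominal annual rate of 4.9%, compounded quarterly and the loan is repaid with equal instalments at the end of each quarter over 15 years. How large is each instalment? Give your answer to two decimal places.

€4,844.71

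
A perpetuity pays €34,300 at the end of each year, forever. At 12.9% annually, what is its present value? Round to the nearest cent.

PV = C/r = 34300/0.129 = 265,891.4729

€265,891.47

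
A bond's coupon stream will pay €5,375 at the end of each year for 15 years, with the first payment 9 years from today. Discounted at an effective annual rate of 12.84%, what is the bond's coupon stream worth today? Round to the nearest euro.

€13,325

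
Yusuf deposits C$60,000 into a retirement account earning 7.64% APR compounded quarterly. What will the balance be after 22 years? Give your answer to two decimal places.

C$317,124.50

Periodic rate i = 0.0764/4 = 0.0191; n = 22 × 4 = 88 periods.
FV = 60,000 × (1 + 0.0191)^88 = 317,124.4962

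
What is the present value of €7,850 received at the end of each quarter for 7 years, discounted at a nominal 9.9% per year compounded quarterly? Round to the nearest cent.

€157,218.68

i = 0.099/4 = 0.02475 per quarter; n = 7·4 = 28.
PV = PMT · [1 − (1+i)^(−n)] / i = 7850 · 20.027857 = 157,218.6774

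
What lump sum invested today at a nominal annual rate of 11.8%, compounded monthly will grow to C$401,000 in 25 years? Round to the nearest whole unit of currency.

C$21,293

i = 0.118/12 = 0.00983333 per month; n = 25·12 = 300.
PV = 401,000 / (1 + 0.00983333)^300 = 401,000 / 18.832615 = 21,292.8473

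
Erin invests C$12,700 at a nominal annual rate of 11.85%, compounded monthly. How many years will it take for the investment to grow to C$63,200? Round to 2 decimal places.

13.61 years

Periodic rate i = 0.1185/12 = 0.009875.
(1+i)^n = 63200/12700 = 4.97638, so n = ln 4.97638 / ln 1.00988 = 163.3025 months
= 163.3025/12 years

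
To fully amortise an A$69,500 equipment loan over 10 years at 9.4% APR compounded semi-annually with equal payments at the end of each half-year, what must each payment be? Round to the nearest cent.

A$5,435.88

Periodic rate i = 0.094/2 = 0.047; n = 10 × 2 = 20 periods.
PMT = 69500 / ( [1 − (1+0.047)^(−20)] / 0.047 ) = 69500 / 12.785407 = 5,435.8849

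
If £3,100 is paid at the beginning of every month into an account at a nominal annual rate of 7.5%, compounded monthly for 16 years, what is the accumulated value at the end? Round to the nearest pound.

£1,151,794

i = 0.075/12 = 0.00625 per month; n = 16·12 = 192.
FV = PMT · [(1+i)^n − 1] / i × (1+i) = 3100 · 371.546340 = 1,151,793.6537
(Beginning-of-period payments → annuity-due factor ×(1+i).)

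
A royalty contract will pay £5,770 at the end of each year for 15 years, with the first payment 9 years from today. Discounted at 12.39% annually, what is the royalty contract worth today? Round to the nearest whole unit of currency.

£15,121

PV at t=8 (ordinary 15-year annuity): 5770 × a(15|0.1239) = 5770 × 6.671394 = 38,493.9421
PV₀ = 38,493.9421 / (1+0.1239)^8 = 38,493.9421 / 2.545783 = 15,120.6695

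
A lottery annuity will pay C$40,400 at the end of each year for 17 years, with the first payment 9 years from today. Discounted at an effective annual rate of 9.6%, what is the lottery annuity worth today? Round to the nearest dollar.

C$159,583

PV at t=8 (ordinary 17-year annuity): 40400 × a(17|0.096) = 40400 × 8.224117 = 332,254.3459
PV₀ = 332,254.3459 / (1+0.096)^8 = 332,254.3459 / 2.082018 = 159,582.8574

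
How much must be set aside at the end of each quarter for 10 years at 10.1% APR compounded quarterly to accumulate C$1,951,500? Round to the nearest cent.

C$28,792.70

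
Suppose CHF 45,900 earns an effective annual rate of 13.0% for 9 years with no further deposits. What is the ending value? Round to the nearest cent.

CHF 137,885.52

FV = PV·(1+i)^n = 45,900 × 3.004042 = 137,885.5250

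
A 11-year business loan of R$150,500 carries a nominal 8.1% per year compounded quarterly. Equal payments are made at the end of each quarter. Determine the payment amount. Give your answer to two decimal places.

R$5,199.96

i = 0.081/4 = 0.02025 per quarter; n = 11·4 = 44.
PMT = 150500 / ( [1 − (1+0.02025)^(−44)] / 0.02025 ) = 150500 / 28.942550 = 5,199.9565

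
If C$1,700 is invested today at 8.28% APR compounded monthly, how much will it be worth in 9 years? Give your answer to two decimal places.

C$3,572.51

Periodic rate i = 0.0828/12 = 0.0069; n = 9 × 12 = 108 periods.
FV = PV·(1+i)^n = 1,700 × 2.101478 = 3,572.5123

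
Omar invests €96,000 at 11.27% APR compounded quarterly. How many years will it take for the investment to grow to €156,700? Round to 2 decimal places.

Periodic rate i = 0.1127/4 = 0.028175.
n = ln(156700/96000) / ln(1+0.028175) = ln(1.63229) / 0.027785 = 17.6346 quarters
= 17.6346/4 years

4.41 years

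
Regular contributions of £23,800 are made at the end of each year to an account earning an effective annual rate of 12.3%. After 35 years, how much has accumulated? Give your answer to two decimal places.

FV = PMT · [(1+i)^n − 1] / i = 23800 · 463.266423 = 11,025,740.8694

£11,025,740.87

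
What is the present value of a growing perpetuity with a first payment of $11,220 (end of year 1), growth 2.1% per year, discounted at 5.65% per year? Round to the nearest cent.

$316,056.34

PV = D₁/(r − g) = 11220/(0.0565 − 0.021) = 316,056.3380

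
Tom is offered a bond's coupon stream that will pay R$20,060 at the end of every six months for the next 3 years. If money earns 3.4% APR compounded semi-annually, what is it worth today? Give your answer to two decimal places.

R$113,511.22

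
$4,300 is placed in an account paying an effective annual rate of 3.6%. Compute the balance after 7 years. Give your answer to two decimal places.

4,300 × (1+0.036)^7 = 4,300 × 1.280909 = 5,507.9088

$5,507.91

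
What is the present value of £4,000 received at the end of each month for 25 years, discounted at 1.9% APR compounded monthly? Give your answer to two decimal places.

£954,647.47

With 12 periods per year: i = 0.00158333, n = 300.
PV = PMT · [1 − (1+i)^(−n)] / i = 4000 · 238.661868 = 954,647.4733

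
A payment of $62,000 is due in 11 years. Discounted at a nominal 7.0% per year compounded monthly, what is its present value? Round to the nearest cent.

With 12 periods per year: i = 0.00583333, n = 132.
PV = FV·(1+i)^(−n) = 62,000 × 0.464050 = 28,771.1032

$28,771.10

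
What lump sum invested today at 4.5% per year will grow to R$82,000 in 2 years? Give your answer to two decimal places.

R$75,089.86

Discount factor = (1+0.045)^(−2) = 0.915730; PV = 82,000 × 0.915730 = 75,089.8560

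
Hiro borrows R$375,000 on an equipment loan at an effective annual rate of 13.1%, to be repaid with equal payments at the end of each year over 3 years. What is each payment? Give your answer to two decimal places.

R$159,090.48

PMT = 375000 / ( [1 − (1+0.131)^(−3)] / 0.131 ) = 375000 / 2.357149 = 159,090.4826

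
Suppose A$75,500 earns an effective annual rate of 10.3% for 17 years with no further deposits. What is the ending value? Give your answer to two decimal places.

A$399,696.79

75,500 × (1+0.103)^17 = 75,500 × 5.293997 = 399,696.7925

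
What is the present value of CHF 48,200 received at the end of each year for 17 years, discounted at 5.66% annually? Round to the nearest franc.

PV = PMT · [1 − (1+i)^(−n)] / i = 48200 · 10.738323 = 517,587.1587

CHF 517,587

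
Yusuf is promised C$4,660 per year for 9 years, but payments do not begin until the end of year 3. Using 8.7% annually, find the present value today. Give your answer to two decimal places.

Value one period before first payment (t=2): 4660 × [1 − (1+0.087)^(−9)] / 0.087 = 4660 × 6.069064 = 28,281.8389
PV₀ = 28,281.8389 / (1+0.087)^2 = 28,281.8389 / 1.181569 = 23,935.8336

C$23,935.83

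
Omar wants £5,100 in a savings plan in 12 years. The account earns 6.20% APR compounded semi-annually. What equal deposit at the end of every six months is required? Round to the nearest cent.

£146.30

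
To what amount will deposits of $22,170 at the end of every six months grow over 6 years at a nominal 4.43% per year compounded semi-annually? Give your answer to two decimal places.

$300,966.88

i = 0.0443/2 = 0.02215 per half-year; n = 6·2 = 12.
FV = 22170 × [(1+0.02215)^12 − 1] / 0.02215 = 22170 × 13.575412 = 300,966.8823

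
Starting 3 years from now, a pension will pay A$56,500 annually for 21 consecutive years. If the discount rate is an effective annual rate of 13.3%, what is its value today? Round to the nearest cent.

PV at t=2 (ordinary 21-year annuity): 56500 × a(21|0.133) = 56500 × 6.972637 = 393,953.9643
Discount back 2 years: 393,953.9643 × (1+0.133)^(−2) = 393,953.9643 × 0.779005 = 306,892.0621

A$306,892.06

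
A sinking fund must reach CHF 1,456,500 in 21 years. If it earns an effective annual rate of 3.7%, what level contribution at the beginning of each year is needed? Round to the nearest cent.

FV-annuity factor × (1+i) = 32.080785; PMT = 1.4565e+06 / 32.080785 = 45,401.0093

CHF 45,401.01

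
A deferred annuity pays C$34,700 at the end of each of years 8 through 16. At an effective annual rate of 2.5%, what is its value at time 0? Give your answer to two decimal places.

C$232,684.74

PV at t=7 (ordinary 9-year annuity): 34700 × a(9|0.025) = 34700 × 7.970866 = 276,589.0339
PV₀ = 276,589.0339 / (1+0.025)^7 = 276,589.0339 / 1.188686 = 232,684.7386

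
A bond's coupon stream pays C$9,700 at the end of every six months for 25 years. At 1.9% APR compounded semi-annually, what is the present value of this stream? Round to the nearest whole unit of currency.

Periodic rate i = 0.019/2 = 0.0095; n = 25 × 2 = 50 periods.
Annuity factor a(50|0.0095) = 39.654639; PV = 9700 × 39.654639 = 384,650.0027

C$384,650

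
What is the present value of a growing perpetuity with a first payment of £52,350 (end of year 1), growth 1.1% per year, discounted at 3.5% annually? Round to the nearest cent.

£2,181,250.00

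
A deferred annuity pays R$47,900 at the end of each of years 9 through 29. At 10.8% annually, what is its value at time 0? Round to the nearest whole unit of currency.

PV at t=8 (ordinary 21-year annuity): 47900 × a(21|0.108) = 47900 × 8.184673 = 392,045.8375
Discount back 8 years: 392,045.8375 × (1+0.108)^(−8) = 392,045.8375 × 0.440232 = 172,591.2460

R$172,591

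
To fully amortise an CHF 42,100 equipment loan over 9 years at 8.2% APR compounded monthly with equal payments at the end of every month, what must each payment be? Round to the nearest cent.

Periodic rate i = 0.082/12 = 0.00683333; n = 9 × 12 = 108 periods.
Annuity-PV factor = 76.204303; PMT = 42100 / 76.204303 = 552.4622

CHF 552.46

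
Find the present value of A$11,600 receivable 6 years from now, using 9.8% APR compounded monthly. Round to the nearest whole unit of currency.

i = 0.098/12 = 0.00816667 per month; n = 6·12 = 72.
Discount factor = (1+0.00816667)^(−72) = 0.556765; PV = 11,600 × 0.556765 = 6,458.4742

A$6,458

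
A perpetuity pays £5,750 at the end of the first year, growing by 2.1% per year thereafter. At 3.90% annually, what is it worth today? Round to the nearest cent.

£319,444.44

PV = D₁/(r − g) = 5750/(0.039 − 0.021) = 319,444.4444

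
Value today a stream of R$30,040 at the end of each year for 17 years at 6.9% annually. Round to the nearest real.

PV = 30040 × [1 − (1+0.069)^(−17)] / 0.069 = 30040 × 9.831208 = 295,329.4942

R$295,329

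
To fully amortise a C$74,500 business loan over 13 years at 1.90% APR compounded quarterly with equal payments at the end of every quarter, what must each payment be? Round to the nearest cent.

i = 0.019/4 = 0.00475 per quarter; n = 13·4 = 52.
Annuity-PV factor = 45.979449; PMT = 74500 / 45.979449 = 1,620.2891

C$1,620.29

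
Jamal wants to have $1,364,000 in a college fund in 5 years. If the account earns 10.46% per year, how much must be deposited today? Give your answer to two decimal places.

PV = FV·(1+i)^(−n) = 1,364,000 × 0.608100 = 829,448.0221

$829,448.02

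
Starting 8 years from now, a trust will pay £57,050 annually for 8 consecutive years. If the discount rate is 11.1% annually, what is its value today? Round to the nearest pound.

Value one period before first payment (t=7): 57050 × [1 − (1+0.111)^(−8)] / 0.111 = 57050 × 5.127822 = 292,542.2550
Discount back 7 years: 292,542.2550 × (1+0.111)^(−7) = 292,542.2550 × 0.478632 = 140,020.0383

£140,020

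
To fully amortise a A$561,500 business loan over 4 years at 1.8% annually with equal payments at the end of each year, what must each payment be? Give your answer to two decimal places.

Annuity-PV factor = 3.826282; PMT = 561500 / 3.826282 = 146,748.2162

A$146,748.22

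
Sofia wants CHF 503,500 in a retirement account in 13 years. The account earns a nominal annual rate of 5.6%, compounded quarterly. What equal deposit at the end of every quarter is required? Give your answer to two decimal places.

Periodic rate i = 0.056/4 = 0.014; n = 13 × 4 = 52 periods.
PMT = 503500 / ( [(1+0.014)^52 − 1] / 0.014 ) = 503500 / 75.750353 = 6,646.8337

CHF 6,646.83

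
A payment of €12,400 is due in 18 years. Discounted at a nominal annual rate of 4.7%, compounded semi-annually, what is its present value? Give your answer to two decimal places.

€5,373.52

Periodic rate i = 0.047/2 = 0.0235; n = 18 × 2 = 36 periods.
Discount factor = (1+0.0235)^(−36) = 0.433349; PV = 12,400 × 0.433349 = 5,373.5240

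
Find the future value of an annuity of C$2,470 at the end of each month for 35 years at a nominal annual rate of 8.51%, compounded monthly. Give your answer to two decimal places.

i = 0.0851/12 = 0.00709167 per month; n = 35·12 = 420.
FV = 2470 × [(1+0.00709167)^420 − 1] / 0.00709167 = 2470 × 2602.032777 = 6,427,020.9602

C$6,427,020.96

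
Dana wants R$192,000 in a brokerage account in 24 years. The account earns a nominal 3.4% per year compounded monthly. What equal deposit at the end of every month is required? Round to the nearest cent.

R$432.15

Periodic rate i = 0.034/12 = 0.00283333; n = 24 × 12 = 288 periods.
PMT = 192000 / ( [(1+0.00283333)^288 − 1] / 0.00283333 ) = 192000 / 444.292302 = 432.1479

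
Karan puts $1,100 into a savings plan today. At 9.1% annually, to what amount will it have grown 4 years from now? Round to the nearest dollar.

1,100 × (1+0.091)^4 = 1,100 × 1.416769 = 1,558.4457

$1,558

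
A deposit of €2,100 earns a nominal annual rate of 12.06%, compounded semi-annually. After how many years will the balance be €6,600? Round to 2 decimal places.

9.78 years

Periodic rate i = 0.1206/2 = 0.0603.
(1+i)^n = 6600/2100 = 3.14286, so n = ln 3.14286 / ln 1.0603 = 19.5576 half-years
= 19.5576/2 years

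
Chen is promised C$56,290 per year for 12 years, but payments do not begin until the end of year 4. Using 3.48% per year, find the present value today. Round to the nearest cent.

C$491,473.75

Value one period before first payment (t=3): 56290 × [1 − (1+0.0348)^(−12)] / 0.0348 = 56290 × 9.674718 = 544,589.9023
PV₀ = 544,589.9023 / (1+0.0348)^3 = 544,589.9023 / 1.108075 = 491,473.7472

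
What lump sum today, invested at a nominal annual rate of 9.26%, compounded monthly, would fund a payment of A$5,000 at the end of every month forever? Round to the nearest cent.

Periodic rate i = 0.0926/12 = 0.00771667.
PV = C/r = 5000/0.00771667 = 647,948.1641

A$647,948.16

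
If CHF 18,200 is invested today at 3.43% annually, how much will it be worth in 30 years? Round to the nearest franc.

18,200 × (1+0.0343)^30 = 18,200 × 2.750399 = 50,057.2663

CHF 50,057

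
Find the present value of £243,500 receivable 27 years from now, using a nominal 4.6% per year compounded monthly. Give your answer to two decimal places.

£70,491.45

Periodic rate i = 0.046/12 = 0.00383333; n = 27 × 12 = 324 periods.
PV = FV·(1+i)^(−n) = 243,500 × 0.289493 = 70,491.4465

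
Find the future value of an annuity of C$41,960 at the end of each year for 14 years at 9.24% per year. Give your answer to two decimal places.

C$1,110,861.67

FV = 41960 × [(1+0.0924)^14 − 1] / 0.0924 = 41960 × 26.474301 = 1,110,861.6698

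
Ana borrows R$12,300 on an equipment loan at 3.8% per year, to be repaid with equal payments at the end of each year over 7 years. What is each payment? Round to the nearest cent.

R$2,034.18

PMT = 12300 / ( [1 − (1+0.038)^(−7)] / 0.038 ) = 12300 / 6.046668 = 2,034.1782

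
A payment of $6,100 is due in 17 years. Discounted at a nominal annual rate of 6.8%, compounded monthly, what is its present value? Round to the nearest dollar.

With 12 periods per year: i = 0.00566667, n = 204.
PV = 6,100 / (1 + 0.00566667)^204 = 6,100 / 3.166849 = 1,926.2051

$1,926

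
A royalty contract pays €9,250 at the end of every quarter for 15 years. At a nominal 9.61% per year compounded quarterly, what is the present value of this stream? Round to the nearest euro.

i = 0.0961/4 = 0.024025 per quarter; n = 15·4 = 60.
PV = 9250 × [1 − (1+0.024025)^(−60)] / 0.024025 = 9250 × 31.607108 = 292,365.7477

€292,366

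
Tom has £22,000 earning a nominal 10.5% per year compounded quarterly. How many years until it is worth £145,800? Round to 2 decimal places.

18.25 years

Periodic rate i = 0.105/4 = 0.02625.
n = ln(145800/22000) / ln(1+0.02625) = ln(6.62727) / 0.025911 = 72.9870 quarters
= 72.9870/4 years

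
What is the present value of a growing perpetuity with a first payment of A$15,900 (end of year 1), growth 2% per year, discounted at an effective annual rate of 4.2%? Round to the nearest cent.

A$722,727.27

PV = PMT / (i − g) = 15900 / (0.042 − 0.02) = 15900 / 0.022000 = 722,727.2727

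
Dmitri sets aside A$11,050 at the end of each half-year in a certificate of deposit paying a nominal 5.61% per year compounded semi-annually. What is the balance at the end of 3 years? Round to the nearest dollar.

With 2 periods per year: i = 0.02805, n = 6.
Accumulation factor s(6|0.02805) = 6.436821; FV = 11050 × 6.436821 = 71,126.8702

A$71,127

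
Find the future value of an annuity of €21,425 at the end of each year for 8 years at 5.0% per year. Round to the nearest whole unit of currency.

€204,590

FV = 21425 × [(1+0.05)^8 − 1] / 0.05 = 21425 × 9.549109 = 204,589.6577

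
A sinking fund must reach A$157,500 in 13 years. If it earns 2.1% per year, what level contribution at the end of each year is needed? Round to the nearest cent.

A$10,662.78

FV-annuity factor = 14.771005; PMT = 157500 / 14.771005 = 10,662.7815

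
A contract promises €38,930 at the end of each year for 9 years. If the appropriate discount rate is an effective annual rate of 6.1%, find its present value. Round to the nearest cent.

€263,641.28

PV = PMT · [1 − (1+i)^(−n)] / i = 38930 · 6.772188 = 263,641.2774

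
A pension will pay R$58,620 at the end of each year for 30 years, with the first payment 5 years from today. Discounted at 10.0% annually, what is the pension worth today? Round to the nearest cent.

R$377,437.15

Value one period before first payment (t=4): 58620 × [1 − (1+0.1)^(−30)] / 0.1 = 58620 × 9.426914 = 552,605.7261
Discount back 4 years: 552,605.7261 × (1+0.1)^(−4) = 552,605.7261 × 0.683013 = 377,437.1464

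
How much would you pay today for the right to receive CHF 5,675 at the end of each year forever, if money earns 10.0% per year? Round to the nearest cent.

PV = PMT / i = 5675 / 0.1 = 56,750.0000

CHF 56,750.00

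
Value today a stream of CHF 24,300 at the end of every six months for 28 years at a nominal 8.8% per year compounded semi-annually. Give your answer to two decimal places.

CHF 502,736.19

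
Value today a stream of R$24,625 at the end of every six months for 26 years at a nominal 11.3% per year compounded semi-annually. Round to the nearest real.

i = 0.113/2 = 0.0565 per half-year; n = 26·2 = 52.
PV = 24625 × [1 − (1+0.0565)^(−52)] / 0.0565 = 24625 × 16.683480 = 410,830.7064

R$410,831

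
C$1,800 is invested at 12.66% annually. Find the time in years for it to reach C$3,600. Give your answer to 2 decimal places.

5.81 years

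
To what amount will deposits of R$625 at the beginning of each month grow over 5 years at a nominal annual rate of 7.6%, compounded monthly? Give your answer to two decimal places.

R$45,735.21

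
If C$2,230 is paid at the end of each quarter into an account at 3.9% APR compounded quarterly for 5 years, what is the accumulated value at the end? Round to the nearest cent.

C$48,983.08

Periodic rate i = 0.039/4 = 0.00975; n = 5 × 4 = 20 periods.
FV = PMT · [(1+i)^n − 1] / i = 2230 · 21.965505 = 48,983.0772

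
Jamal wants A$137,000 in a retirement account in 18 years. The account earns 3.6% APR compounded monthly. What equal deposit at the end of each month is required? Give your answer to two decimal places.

Periodic rate i = 0.036/12 = 0.003; n = 18 × 12 = 216 periods.
FV-annuity factor = 303.286666; PMT = 137000 / 303.286666 = 451.7178

A$451.72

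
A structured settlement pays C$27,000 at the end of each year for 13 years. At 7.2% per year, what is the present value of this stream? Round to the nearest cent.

PV = PMT · [1 − (1+i)^(−n)] / i = 27000 · 8.263724 = 223,120.5352

C$223,120.54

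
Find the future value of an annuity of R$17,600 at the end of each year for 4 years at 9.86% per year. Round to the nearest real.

FV = 17600 × [(1+0.0986)^4 − 1] / 0.0986 = 17600 × 4.631446 = 81,513.4571

R$81,513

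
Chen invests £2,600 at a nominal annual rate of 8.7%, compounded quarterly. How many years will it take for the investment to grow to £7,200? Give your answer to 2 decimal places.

Periodic rate i = 0.087/4 = 0.02175.
(1+i)^n = 7200/2600 = 2.76923, so n = ln 2.76923 / ln 1.02175 = 47.3382 quarters
= 47.3382/4 years

11.83 years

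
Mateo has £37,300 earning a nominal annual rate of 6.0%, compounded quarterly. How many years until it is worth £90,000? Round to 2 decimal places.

14.79 years

Periodic rate i = 0.06/4 = 0.015.
n = ln(90000/37300) / ln(1+0.015) = ln(2.41287) / 0.014889 = 59.1604 quarters
= 59.1604/4 years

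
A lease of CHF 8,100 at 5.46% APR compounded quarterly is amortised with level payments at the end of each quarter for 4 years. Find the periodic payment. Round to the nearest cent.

CHF 566.98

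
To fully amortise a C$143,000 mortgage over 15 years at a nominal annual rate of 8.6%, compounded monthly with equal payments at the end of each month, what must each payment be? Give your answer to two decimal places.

Periodic rate i = 0.086/12 = 0.00716667; n = 15 × 12 = 180 periods.
Annuity-PV factor = 100.947894; PMT = 143000 / 100.947894 = 1,416.5724

C$1,416.57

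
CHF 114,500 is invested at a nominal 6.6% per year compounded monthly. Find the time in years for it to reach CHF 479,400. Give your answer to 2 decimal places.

21.76 years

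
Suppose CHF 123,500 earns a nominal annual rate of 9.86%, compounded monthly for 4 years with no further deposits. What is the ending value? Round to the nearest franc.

With 12 periods per year: i = 0.00821667, n = 48.
FV = PV·(1+i)^n = 123,500 × 1.481105 = 182,916.4792

CHF 182,916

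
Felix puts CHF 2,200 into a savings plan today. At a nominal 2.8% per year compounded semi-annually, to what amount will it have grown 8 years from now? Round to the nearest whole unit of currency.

CHF 2,748

With 2 periods per year: i = 0.014, n = 16.
FV = 2,200 × (1 + 0.014)^16 = 2,748.0837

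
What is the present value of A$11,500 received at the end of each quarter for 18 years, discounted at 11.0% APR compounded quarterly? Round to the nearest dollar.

Periodic rate i = 0.11/4 = 0.0275; n = 18 × 4 = 72 periods.
PV = PMT · [1 − (1+i)^(−n)] / i = 11500 · 31.206893 = 358,879.2711

A$358,879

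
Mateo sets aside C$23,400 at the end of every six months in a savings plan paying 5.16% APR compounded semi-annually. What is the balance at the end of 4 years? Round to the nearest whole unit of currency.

C$205,005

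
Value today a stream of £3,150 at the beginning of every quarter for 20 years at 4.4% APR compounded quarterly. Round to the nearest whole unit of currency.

£168,850

With 4 periods per year: i = 0.011, n = 80.
PV = PMT · [1 − (1+i)^(−n)] / i × (1+i) = 3150 · 53.603160 = 168,849.9534
Payments are at the start of each period, so multiply by (1+i).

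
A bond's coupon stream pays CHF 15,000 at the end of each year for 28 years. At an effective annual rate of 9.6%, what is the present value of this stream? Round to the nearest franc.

CHF 144,252

PV = PMT · [1 − (1+i)^(−n)] / i = 15000 · 9.616771 = 144,251.5676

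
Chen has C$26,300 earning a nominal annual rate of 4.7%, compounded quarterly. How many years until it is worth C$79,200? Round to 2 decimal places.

23.59 years

Periodic rate i = 0.047/4 = 0.01175.
(1+i)^n = 79200/26300 = 3.01141, so n = ln 3.01141 / ln 1.01175 = 94.3720 quarters
= 94.3720/4 years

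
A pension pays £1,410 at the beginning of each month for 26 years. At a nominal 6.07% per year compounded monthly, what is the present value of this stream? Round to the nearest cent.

Periodic rate i = 0.0607/12 = 0.00505833; n = 26 × 12 = 312 periods.
Annuity factor a(312|0.00505833) × (1+i) = 157.530487; PV = 1410 × 157.530487 = 222,117.9865
(annuity-due: payments at period start, so ×(1+i).)

£222,117.99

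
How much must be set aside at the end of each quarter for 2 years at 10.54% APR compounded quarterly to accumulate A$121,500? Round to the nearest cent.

A$13,841.44

Periodic rate i = 0.1054/4 = 0.02635; n = 2 × 4 = 8 periods.
FV-annuity factor = 8.777990; PMT = 121500 / 8.777990 = 13,841.4374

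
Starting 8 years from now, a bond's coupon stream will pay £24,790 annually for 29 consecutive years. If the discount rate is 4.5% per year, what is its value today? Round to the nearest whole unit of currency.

£291,861

Value one period before first payment (t=7): 24790 × [1 − (1+0.045)^(−29)] / 0.045 = 24790 × 16.021889 = 397,182.6166
PV₀ = 397,182.6166 / (1+0.045)^7 = 397,182.6166 / 1.360862 = 291,861.0896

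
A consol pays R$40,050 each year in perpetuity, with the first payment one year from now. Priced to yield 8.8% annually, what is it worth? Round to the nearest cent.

PV = C/r = 40050/0.088 = 455,113.6364

R$455,113.64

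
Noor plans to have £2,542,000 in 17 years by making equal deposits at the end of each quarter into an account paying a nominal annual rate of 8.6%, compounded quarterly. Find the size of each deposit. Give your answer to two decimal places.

i = 0.086/4 = 0.0215 per quarter; n = 17·4 = 68.
PMT = 2.542e+06 / ( [(1+0.0215)^68 − 1] / 0.0215 ) = 2.542e+06 / 151.081013 = 16,825.4101

£16,825.41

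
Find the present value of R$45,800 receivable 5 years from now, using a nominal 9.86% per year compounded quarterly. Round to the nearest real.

R$28,142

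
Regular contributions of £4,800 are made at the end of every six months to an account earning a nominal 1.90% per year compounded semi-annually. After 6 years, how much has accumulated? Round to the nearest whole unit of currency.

£60,707

i = 0.019/2 = 0.0095 per half-year; n = 6·2 = 12.
Accumulation factor s(12|0.0095) = 12.647286; FV = 4800 × 12.647286 = 60,706.9724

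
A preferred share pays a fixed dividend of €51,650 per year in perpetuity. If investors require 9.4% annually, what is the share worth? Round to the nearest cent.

PV = C/r = 51650/0.094 = 549,468.0851

€549,468.09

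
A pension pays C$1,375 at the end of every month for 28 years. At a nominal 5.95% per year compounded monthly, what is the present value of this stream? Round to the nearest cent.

Periodic rate i = 0.0595/12 = 0.00495833; n = 28 × 12 = 336 periods.
PV = 1375 × [1 − (1+0.00495833)^(−336)] / 0.00495833 = 1375 × 163.405467 = 224,682.5171

C$224,682.52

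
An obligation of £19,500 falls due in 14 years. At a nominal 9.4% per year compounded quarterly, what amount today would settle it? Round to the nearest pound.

£5,310

With 4 periods per year: i = 0.0235, n = 56.
Discount factor = (1+0.0235)^(−56) = 0.272321; PV = 19,500 × 0.272321 = 5,310.2526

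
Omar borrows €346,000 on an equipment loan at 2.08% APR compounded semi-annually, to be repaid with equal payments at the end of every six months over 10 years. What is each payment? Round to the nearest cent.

€19,251.01

Periodic rate i = 0.0208/2 = 0.0104; n = 10 × 2 = 20 periods.
Annuity-PV factor = 17.973082; PMT = 346000 / 17.973082 = 19,251.0108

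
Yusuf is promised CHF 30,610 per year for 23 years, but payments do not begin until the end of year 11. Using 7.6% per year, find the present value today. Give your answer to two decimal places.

CHF 157,697.23

PV at t=10 (ordinary 23-year annuity): 30610 × a(23|0.076) = 30610 × 10.717252 = 328,055.0914
PV₀ = 328,055.0914 / (1+0.076)^10 = 328,055.0914 / 2.080284 = 157,697.2315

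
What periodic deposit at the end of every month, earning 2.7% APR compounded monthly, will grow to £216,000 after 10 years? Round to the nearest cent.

£1,569.93

Periodic rate i = 0.027/12 = 0.00225; n = 10 × 12 = 120 periods.
FV-annuity factor = 137.585424; PMT = 216000 / 137.585424 = 1,569.9337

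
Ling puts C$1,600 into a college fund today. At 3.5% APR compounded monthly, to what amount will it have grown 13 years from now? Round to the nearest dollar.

With 12 periods per year: i = 0.00291667, n = 156.
1,600 × (1+0.00291667)^156 = 1,600 × 1.575130 = 2,520.2078

C$2,520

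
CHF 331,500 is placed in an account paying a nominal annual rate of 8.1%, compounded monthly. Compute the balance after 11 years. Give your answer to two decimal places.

CHF 805,637.71

i = 0.081/12 = 0.00675 per month; n = 11·12 = 132.
FV = PV·(1+i)^n = 331,500 × 2.430280 = 805,637.7087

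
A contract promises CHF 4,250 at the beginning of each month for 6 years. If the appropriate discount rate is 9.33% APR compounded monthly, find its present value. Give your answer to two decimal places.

CHF 235,464.63

With 12 periods per year: i = 0.007775, n = 72.
Annuity factor a(72|0.007775) × (1+i) = 55.403441; PV = 4250 × 55.403441 = 235,464.6262
(Beginning-of-period payments → annuity-due factor ×(1+i).)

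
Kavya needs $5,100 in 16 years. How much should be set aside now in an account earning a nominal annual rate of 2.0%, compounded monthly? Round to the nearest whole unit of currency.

Periodic rate i = 0.02/12 = 0.00166667; n = 16 × 12 = 192 periods.
PV = FV·(1+i)^(−n) = 5,100 × 0.726342 = 3,704.3467

$3,704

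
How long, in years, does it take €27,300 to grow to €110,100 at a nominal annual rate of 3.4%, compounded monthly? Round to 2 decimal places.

41.07 years

Periodic rate i = 0.034/12 = 0.00283333.
n = ln(110100/27300) / ln(1+0.00283333) = ln(4.03297) / 0.002829 = 492.8742 months
= 492.8742/12 years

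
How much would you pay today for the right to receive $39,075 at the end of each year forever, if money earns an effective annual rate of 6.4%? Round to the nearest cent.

PV = PMT / i = 39075 / 0.064 = 610,546.8750

$610,546.88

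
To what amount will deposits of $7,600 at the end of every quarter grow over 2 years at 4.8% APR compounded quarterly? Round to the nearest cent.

Periodic rate i = 0.048/4 = 0.012; n = 2 × 4 = 8 periods.
FV = PMT · [(1+i)^n − 1] / i = 7600 · 8.344186 = 63,415.8146

$63,415.81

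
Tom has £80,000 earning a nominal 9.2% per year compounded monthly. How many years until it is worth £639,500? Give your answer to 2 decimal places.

22.68 years

Periodic rate i = 0.092/12 = 0.00766667.
n = ln(639500/80000) / ln(1+0.00766667) = ln(7.99375) / 0.007637 = 272.1676 months
= 272.1676/12 years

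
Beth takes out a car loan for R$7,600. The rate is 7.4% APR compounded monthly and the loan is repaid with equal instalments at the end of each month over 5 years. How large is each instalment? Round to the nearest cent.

i = 0.074/12 = 0.00616667 per month; n = 5·12 = 60.
Annuity-PV factor = 50.023854; PMT = 7600 / 50.023854 = 151.9275

R$151.93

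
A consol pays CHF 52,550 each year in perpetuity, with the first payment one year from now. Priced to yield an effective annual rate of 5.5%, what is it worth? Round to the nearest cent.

CHF 955,454.55

PV = C/r = 52550/0.055 = 955,454.5455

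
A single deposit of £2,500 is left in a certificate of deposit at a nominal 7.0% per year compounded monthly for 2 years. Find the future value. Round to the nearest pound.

£2,875

With 12 periods per year: i = 0.00583333, n = 24.
FV = PV·(1+i)^n = 2,500 × 1.149806 = 2,874.5150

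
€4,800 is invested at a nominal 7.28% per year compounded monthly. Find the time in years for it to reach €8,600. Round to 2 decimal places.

Periodic rate i = 0.0728/12 = 0.00606667.
n = ln(8600/4800) / ln(1+0.00606667) = ln(1.79167) / 0.006048 = 96.4143 months
= 96.4143/12 years

8.03 years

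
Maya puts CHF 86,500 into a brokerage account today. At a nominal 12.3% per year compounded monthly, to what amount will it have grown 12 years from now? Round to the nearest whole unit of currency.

i = 0.123/12 = 0.01025 per month; n = 12·12 = 144.
86,500 × (1+0.01025)^144 = 86,500 × 4.342659 = 375,639.9897

CHF 375,640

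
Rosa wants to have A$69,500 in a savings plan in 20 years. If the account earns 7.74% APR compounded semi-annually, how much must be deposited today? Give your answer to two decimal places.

A$15,218.77

With 2 periods per year: i = 0.0387, n = 40.
PV = FV·(1+i)^(−n) = 69,500 × 0.218975 = 15,218.7695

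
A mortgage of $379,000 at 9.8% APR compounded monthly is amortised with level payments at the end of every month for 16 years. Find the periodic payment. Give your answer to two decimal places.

i = 0.098/12 = 0.00816667 per month; n = 16·12 = 192.
Annuity-PV factor = 96.759990; PMT = 379000 / 96.759990 = 3,916.9082

$3,916.91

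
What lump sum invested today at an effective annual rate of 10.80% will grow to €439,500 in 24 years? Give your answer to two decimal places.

PV = 439,500 / (1 + 0.108)^24 = 439,500 / 11.720719 = 37,497.7000

€37,497.70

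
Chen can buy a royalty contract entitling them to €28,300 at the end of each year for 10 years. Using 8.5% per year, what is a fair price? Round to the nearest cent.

Annuity factor a(10|0.085) = 6.561348; PV = 28300 × 6.561348 = 185,686.1501

€185,686.15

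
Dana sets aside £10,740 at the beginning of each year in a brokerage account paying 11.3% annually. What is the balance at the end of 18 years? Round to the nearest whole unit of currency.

£620,880

FV = PMT · [(1+i)^n − 1] / i × (1+i) = 10740 · 57.810082 = 620,880.2794
(Beginning-of-period payments → annuity-due factor ×(1+i).)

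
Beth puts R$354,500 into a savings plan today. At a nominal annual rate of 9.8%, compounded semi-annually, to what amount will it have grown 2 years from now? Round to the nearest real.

i = 0.098/2 = 0.049 per half-year; n = 2·2 = 4.
FV = 354,500 × (1 + 0.049)^4 = 429,257.7969

R$429,258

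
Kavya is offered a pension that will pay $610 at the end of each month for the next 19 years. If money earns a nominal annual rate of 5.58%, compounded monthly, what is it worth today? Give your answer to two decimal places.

$85,631.04

i = 0.0558/12 = 0.00465 per month; n = 19·12 = 228.
PV = 610 × [1 − (1+0.00465)^(−228)] / 0.00465 = 610 × 140.378760 = 85,631.0436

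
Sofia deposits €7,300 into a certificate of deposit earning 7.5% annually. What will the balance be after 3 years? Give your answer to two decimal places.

€9,068.77

FV = 7,300 × (1 + 0.075)^3 = 9,068.7672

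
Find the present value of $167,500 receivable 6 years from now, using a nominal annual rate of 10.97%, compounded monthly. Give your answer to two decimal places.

Periodic rate i = 0.1097/12 = 0.00914167; n = 6 × 12 = 72 periods.
PV = FV·(1+i)^(−n) = 167,500 × 0.519333 = 86,988.3032

$86,988.30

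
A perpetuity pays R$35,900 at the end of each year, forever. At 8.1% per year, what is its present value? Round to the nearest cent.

PV = C/r = 35900/0.081 = 443,209.8765

R$443,209.88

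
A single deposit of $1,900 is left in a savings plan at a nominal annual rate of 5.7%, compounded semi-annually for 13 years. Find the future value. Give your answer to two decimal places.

$3,945.17

Periodic rate i = 0.057/2 = 0.0285; n = 13 × 2 = 26 periods.
1,900 × (1+0.0285)^26 = 1,900 × 2.076403 = 3,945.1661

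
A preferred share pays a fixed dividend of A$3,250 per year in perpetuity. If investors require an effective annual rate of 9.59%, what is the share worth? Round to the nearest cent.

PV = C/r = 3250/0.0959 = 33,889.4682

A$33,889.47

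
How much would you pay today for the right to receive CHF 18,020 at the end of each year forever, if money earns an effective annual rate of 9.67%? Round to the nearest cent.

PV = PMT / i = 18020 / 0.0967 = 186,349.5346

CHF 186,349.53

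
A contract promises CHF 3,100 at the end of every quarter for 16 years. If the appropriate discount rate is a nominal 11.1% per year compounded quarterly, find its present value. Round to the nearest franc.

CHF 92,334

Periodic rate i = 0.111/4 = 0.02775; n = 16 × 4 = 64 periods.
PV = PMT · [1 − (1+i)^(−n)] / i = 3100 · 29.785202 = 92,334.1273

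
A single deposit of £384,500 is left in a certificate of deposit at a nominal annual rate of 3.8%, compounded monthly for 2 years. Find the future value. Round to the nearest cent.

£414,811.30

Periodic rate i = 0.038/12 = 0.00316667; n = 2 × 12 = 24 periods.
FV = PV·(1+i)^n = 384,500 × 1.078833 = 414,811.2963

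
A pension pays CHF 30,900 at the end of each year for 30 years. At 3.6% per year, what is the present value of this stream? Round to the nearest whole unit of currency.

Annuity factor a(30|0.036) = 18.163762; PV = 30900 × 18.163762 = 561,260.2414

CHF 561,260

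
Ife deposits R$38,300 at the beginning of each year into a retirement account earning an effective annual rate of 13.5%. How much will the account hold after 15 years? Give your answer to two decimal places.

R$1,829,780.87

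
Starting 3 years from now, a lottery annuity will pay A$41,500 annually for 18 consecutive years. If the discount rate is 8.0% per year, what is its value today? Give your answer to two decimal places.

Value one period before first payment (t=2): 41500 × [1 − (1+0.08)^(−18)] / 0.08 = 41500 × 9.371887 = 388,933.3161
Discount back 2 years: 388,933.3161 × (1+0.08)^(−2) = 388,933.3161 × 0.857339 = 333,447.6304

A$333,447.63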